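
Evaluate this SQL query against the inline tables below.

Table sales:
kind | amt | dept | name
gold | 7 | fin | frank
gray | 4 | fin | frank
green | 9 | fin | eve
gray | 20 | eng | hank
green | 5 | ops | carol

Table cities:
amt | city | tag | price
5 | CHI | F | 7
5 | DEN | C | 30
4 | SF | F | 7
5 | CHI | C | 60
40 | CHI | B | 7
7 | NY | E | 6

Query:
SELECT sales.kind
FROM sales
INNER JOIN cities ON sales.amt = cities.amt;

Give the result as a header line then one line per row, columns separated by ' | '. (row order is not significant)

== RESULT ==
sales.kind
gold
gray
green
green
green

Derivation:
After JOIN cities (5 rows):
sales.kind | sales.amt | sales.dept | sales.name | cities.amt | cities.city | cities.tag | cities.price
gold | 7 | fin | frank | 7 | NY | E | 6
gray | 4 | fin | frank | 4 | SF | F | 7
green | 5 | ops | carol | 5 | CHI | F | 7
green | 5 | ops | carol | 5 | DEN | C | 30
green | 5 | ops | carol | 5 | CHI | C | 60
After SELECT (5 rows):
sales.kind
gold
gray
green
green
green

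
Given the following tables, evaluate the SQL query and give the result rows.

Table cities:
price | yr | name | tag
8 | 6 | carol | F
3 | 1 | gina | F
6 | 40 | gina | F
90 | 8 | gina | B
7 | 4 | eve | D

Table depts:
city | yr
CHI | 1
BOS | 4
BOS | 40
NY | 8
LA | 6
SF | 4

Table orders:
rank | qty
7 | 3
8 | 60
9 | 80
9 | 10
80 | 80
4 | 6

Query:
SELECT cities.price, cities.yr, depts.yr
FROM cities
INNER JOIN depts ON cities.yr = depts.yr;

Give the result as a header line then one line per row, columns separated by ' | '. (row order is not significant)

After JOIN depts (6 rows):
cities.price | cities.yr | cities.name | cities.tag | depts.city | depts.yr
8 | 6 | carol | F | LA | 6
3 | 1 | gina | F | CHI | 1
6 | 40 | gina | F | BOS | 40
90 | 8 | gina | B | NY | 8
7 | 4 | eve | D | BOS | 4
7 | 4 | eve | D | SF | 4
After SELECT (6 rows):
cities.price | cities.yr | depts.yr
8 | 6 | 6
3 | 1 | 1
6 | 40 | 40
90 | 8 | 8
7 | 4 | 4
7 | 4 | 4

== RESULT ==
cities.price | cities.yr | depts.yr
8 | 6 | 6
3 | 1 | 1
6 | 40 | 40
90 | 8 | 8
7 | 4 | 4
7 | 4 | 4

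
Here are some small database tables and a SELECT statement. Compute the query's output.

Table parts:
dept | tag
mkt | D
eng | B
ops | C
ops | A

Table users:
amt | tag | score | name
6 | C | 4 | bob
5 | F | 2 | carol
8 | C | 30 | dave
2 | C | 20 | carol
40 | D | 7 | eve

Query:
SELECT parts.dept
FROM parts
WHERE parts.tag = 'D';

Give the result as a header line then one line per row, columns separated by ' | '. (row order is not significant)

== RESULT ==
parts.dept
mkt

Derivation:
After WHERE (1 rows):
parts.dept | parts.tag
mkt | D
After SELECT (1 rows):
parts.dept
mkt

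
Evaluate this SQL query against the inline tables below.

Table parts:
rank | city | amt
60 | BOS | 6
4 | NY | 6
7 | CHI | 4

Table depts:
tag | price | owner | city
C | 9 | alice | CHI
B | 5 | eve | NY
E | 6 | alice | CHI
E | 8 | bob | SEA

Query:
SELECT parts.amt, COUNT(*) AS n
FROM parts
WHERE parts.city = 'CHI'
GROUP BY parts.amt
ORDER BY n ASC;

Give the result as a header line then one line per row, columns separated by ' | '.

After WHERE (1 rows):
parts.rank | parts.city | parts.amt
7 | CHI | 4
After GROUP BY (1 rows):
parts.amt | n
4 | 1
After ORDER BY (1 rows):
parts.amt | n
4 | 1

== RESULT ==
parts.amt | n
4 | 1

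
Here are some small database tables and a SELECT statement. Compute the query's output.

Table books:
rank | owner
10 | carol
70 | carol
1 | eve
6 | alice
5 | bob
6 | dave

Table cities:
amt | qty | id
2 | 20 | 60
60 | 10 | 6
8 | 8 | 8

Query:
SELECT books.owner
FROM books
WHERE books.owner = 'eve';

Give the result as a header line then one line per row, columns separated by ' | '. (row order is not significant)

== RESULT ==
books.owner
eve

Derivation:
After WHERE (1 rows):
books.rank | books.owner
1 | eve
After SELECT (1 rows):
books.owner
eve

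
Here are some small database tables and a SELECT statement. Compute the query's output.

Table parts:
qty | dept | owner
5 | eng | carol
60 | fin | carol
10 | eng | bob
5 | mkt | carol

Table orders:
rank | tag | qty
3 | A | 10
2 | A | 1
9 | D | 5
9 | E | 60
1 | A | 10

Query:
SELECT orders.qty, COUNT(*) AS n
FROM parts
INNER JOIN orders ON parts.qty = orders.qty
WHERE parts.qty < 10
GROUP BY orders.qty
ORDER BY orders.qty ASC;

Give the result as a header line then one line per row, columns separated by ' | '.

After JOIN orders (5 rows):
parts.qty | parts.dept | parts.owner | orders.rank | orders.tag | orders.qty
5 | eng | carol | 9 | D | 5
60 | fin | carol | 9 | E | 60
10 | eng | bob | 3 | A | 10
10 | eng | bob | 1 | A | 10
5 | mkt | carol | 9 | D | 5
After WHERE (2 rows):
parts.qty | parts.dept | parts.owner | orders.rank | orders.tag | orders.qty
5 | eng | carol | 9 | D | 5
5 | mkt | carol | 9 | D | 5
After GROUP BY (1 rows):
orders.qty | n
5 | 2
After ORDER BY (1 rows):
orders.qty | n
5 | 2

== RESULT ==
orders.qty | n
5 | 2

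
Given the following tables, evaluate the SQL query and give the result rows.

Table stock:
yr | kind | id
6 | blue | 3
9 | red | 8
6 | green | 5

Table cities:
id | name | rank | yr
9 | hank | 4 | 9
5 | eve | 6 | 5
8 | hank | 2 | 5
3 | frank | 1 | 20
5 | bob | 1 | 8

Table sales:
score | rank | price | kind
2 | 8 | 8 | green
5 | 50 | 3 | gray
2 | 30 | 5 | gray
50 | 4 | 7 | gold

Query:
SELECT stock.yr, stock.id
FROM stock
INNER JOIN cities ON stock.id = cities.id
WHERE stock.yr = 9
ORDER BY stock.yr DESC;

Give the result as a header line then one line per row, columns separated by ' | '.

== RESULT ==
stock.yr | stock.id
9 | 8

Derivation:
After JOIN cities (4 rows):
stock.yr | stock.kind | stock.id | cities.id | cities.name | cities.rank | cities.yr
6 | blue | 3 | 3 | frank | 1 | 20
9 | red | 8 | 8 | hank | 2 | 5
6 | green | 5 | 5 | eve | 6 | 5
6 | green | 5 | 5 | bob | 1 | 8
After WHERE (1 rows):
stock.yr | stock.kind | stock.id | cities.id | cities.name | cities.rank | cities.yr
9 | red | 8 | 8 | hank | 2 | 5
After SELECT (1 rows):
stock.yr | stock.id
9 | 8
After ORDER BY (1 rows):
stock.yr | stock.id
9 | 8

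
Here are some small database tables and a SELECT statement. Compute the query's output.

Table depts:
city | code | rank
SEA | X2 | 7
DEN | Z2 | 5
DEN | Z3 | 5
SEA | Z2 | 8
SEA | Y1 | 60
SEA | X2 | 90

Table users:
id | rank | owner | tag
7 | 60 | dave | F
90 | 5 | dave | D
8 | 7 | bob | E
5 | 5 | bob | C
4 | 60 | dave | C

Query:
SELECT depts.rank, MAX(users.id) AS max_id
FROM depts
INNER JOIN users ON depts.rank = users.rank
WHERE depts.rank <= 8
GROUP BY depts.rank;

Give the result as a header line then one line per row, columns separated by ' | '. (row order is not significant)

After JOIN users (7 rows):
depts.city | depts.code | depts.rank | users.id | users.rank | users.owner | users.tag
SEA | X2 | 7 | 8 | 7 | bob | E
DEN | Z2 | 5 | 90 | 5 | dave | D
DEN | Z2 | 5 | 5 | 5 | bob | C
DEN | Z3 | 5 | 90 | 5 | dave | D
DEN | Z3 | 5 | 5 | 5 | bob | C
SEA | Y1 | 60 | 7 | 60 | dave | F
SEA | Y1 | 60 | 4 | 60 | dave | C
After WHERE (5 rows):
depts.city | depts.code | depts.rank | users.id | users.rank | users.owner | users.tag
SEA | X2 | 7 | 8 | 7 | bob | E
DEN | Z2 | 5 | 90 | 5 | dave | D
DEN | Z2 | 5 | 5 | 5 | bob | C
DEN | Z3 | 5 | 90 | 5 | dave | D
DEN | Z3 | 5 | 5 | 5 | bob | C
After GROUP BY (2 rows):
depts.rank | max_id
7 | 8
5 | 90

== RESULT ==
depts.rank | max_id
7 | 8
5 | 90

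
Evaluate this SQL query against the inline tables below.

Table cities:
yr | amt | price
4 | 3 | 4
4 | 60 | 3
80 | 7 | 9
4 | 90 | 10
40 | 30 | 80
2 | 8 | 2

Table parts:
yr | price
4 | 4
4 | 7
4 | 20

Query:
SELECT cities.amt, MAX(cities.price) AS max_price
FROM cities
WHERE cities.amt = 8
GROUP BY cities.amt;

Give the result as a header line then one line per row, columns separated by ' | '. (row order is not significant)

After WHERE (1 rows):
cities.yr | cities.amt | cities.price
2 | 8 | 2
After GROUP BY (1 rows):
cities.amt | max_price
8 | 2

== RESULT ==
cities.amt | max_price
8 | 2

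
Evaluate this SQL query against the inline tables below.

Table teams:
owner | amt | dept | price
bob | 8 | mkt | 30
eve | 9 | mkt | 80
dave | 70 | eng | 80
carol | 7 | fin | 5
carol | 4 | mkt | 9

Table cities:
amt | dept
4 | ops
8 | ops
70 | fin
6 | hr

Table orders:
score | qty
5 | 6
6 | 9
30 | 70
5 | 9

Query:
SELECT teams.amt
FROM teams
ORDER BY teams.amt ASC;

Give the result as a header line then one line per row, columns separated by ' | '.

After SELECT (5 rows):
teams.amt
8
9
70
7
4
After ORDER BY (5 rows):
teams.amt
4
7
8
9
70

== RESULT ==
teams.amt
4
7
8
9
70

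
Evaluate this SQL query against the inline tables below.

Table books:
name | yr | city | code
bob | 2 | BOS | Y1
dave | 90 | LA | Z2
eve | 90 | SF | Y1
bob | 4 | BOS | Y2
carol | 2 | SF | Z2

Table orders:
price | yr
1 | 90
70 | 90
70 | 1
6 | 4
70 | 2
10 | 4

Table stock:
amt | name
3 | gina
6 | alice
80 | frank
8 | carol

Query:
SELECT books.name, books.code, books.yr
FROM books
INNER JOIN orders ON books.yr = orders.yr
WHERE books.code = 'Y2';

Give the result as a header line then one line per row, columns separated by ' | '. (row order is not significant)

== RESULT ==
books.name | books.code | books.yr
bob | Y2 | 4
bob | Y2 | 4

Derivation:
After JOIN orders (8 rows):
books.name | books.yr | books.city | books.code | orders.price | orders.yr
bob | 2 | BOS | Y1 | 70 | 2
dave | 90 | LA | Z2 | 1 | 90
dave | 90 | LA | Z2 | 70 | 90
eve | 90 | SF | Y1 | 1 | 90
eve | 90 | SF | Y1 | 70 | 90
bob | 4 | BOS | Y2 | 6 | 4
bob | 4 | BOS | Y2 | 10 | 4
carol | 2 | SF | Z2 | 70 | 2
After WHERE (2 rows):
books.name | books.yr | books.city | books.code | orders.price | orders.yr
bob | 4 | BOS | Y2 | 6 | 4
bob | 4 | BOS | Y2 | 10 | 4
After SELECT (2 rows):
books.name | books.code | books.yr
bob | Y2 | 4
bob | Y2 | 4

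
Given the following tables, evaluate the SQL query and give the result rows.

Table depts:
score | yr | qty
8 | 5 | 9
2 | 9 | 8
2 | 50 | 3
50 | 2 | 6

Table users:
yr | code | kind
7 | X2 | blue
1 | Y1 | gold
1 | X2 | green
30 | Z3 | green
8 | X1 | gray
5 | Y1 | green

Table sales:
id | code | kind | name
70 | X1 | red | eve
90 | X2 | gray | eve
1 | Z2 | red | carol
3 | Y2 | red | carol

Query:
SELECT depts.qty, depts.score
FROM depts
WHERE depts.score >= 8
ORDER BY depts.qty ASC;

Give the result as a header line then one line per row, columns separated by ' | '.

== RESULT ==
depts.qty | depts.score
6 | 50
9 | 8

Derivation:
After WHERE (2 rows):
depts.score | depts.yr | depts.qty
8 | 5 | 9
50 | 2 | 6
After SELECT (2 rows):
depts.qty | depts.score
9 | 8
6 | 50
After ORDER BY (2 rows):
depts.qty | depts.score
6 | 50
9 | 8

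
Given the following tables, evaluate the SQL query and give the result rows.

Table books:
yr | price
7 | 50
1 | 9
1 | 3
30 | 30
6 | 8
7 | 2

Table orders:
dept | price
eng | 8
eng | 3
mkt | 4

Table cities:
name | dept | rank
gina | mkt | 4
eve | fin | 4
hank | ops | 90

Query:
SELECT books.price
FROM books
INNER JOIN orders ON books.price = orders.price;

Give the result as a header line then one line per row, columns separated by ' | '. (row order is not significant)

After JOIN orders (2 rows):
books.yr | books.price | orders.dept | orders.price
1 | 3 | eng | 3
6 | 8 | eng | 8
After SELECT (2 rows):
books.price
3
8

== RESULT ==
books.price
3
8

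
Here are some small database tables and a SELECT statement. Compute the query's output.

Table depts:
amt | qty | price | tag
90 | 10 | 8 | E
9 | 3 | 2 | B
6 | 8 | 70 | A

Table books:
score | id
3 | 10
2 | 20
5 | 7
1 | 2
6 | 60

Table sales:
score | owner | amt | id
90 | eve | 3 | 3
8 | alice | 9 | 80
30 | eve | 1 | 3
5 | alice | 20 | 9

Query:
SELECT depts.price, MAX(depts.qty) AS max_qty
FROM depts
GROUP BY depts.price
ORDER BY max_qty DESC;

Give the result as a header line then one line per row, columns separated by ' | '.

After GROUP BY (3 rows):
depts.price | max_qty
8 | 10
2 | 3
70 | 8
After ORDER BY (3 rows):
depts.price | max_qty
8 | 10
70 | 8
2 | 3

== RESULT ==
depts.price | max_qty
8 | 10
70 | 8
2 | 3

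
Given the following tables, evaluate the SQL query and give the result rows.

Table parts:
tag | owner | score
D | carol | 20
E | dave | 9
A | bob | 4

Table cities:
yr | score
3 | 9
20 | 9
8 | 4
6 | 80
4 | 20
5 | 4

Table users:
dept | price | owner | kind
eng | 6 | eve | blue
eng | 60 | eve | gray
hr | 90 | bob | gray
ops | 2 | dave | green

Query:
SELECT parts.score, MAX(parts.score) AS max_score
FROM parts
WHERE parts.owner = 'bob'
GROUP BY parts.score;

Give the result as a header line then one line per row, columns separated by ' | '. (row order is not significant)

After WHERE (1 rows):
parts.tag | parts.owner | parts.score
A | bob | 4
After GROUP BY (1 rows):
parts.score | max_score
4 | 4

== RESULT ==
parts.score | max_score
4 | 4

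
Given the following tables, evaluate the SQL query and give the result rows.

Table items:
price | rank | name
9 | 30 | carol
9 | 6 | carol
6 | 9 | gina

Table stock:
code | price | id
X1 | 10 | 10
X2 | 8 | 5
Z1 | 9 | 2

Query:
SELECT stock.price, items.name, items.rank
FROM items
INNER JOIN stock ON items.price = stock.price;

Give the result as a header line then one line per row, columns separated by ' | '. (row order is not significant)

After JOIN stock (2 rows):
items.price | items.rank | items.name | stock.code | stock.price | stock.id
9 | 30 | carol | Z1 | 9 | 2
9 | 6 | carol | Z1 | 9 | 2
After SELECT (2 rows):
stock.price | items.name | items.rank
9 | carol | 30
9 | carol | 6

== RESULT ==
stock.price | items.name | items.rank
9 | carol | 30
9 | carol | 6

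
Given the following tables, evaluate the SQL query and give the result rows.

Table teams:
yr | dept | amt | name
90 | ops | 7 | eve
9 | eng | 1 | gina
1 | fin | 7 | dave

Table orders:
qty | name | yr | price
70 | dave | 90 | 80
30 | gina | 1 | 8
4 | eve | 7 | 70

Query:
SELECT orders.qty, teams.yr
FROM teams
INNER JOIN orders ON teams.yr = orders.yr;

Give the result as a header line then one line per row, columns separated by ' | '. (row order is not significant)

After JOIN orders (2 rows):
teams.yr | teams.dept | teams.amt | teams.name | orders.qty | orders.name | orders.yr | orders.price
90 | ops | 7 | eve | 70 | dave | 90 | 80
1 | fin | 7 | dave | 30 | gina | 1 | 8
After SELECT (2 rows):
orders.qty | teams.yr
70 | 90
30 | 1

== RESULT ==
orders.qty | teams.yr
70 | 90
30 | 1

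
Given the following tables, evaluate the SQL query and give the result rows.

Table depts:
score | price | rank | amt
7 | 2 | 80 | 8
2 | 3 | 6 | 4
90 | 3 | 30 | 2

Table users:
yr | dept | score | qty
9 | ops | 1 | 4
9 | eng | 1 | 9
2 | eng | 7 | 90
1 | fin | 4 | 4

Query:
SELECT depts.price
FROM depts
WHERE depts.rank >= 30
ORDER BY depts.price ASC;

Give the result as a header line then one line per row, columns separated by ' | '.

After WHERE (2 rows):
depts.score | depts.price | depts.rank | depts.amt
7 | 2 | 80 | 8
90 | 3 | 30 | 2
After SELECT (2 rows):
depts.price
2
3
After ORDER BY (2 rows):
depts.price
2
3

== RESULT ==
depts.price
2
3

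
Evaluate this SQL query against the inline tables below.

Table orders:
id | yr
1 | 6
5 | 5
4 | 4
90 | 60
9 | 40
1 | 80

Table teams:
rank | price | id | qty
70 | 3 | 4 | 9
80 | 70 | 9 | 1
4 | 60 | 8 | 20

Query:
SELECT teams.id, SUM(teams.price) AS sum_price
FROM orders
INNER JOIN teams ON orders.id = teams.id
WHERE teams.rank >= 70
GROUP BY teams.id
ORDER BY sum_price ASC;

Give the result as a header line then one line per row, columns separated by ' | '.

After JOIN teams (2 rows):
orders.id | orders.yr | teams.rank | teams.price | teams.id | teams.qty
4 | 4 | 70 | 3 | 4 | 9
9 | 40 | 80 | 70 | 9 | 1
After WHERE (2 rows):
orders.id | orders.yr | teams.rank | teams.price | teams.id | teams.qty
4 | 4 | 70 | 3 | 4 | 9
9 | 40 | 80 | 70 | 9 | 1
After GROUP BY (2 rows):
teams.id | sum_price
4 | 3
9 | 70
After ORDER BY (2 rows):
teams.id | sum_price
4 | 3
9 | 70

== RESULT ==
teams.id | sum_price
4 | 3
9 | 70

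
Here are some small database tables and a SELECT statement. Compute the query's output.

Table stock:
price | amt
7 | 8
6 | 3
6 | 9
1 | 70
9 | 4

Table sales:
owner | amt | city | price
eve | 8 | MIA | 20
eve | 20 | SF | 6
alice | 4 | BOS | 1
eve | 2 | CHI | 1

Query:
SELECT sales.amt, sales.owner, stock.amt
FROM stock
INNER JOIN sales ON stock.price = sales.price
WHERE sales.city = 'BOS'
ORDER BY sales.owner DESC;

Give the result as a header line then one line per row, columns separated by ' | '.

After JOIN sales (4 rows):
stock.price | stock.amt | sales.owner | sales.amt | sales.city | sales.price
6 | 3 | eve | 20 | SF | 6
6 | 9 | eve | 20 | SF | 6
1 | 70 | alice | 4 | BOS | 1
1 | 70 | eve | 2 | CHI | 1
After WHERE (1 rows):
stock.price | stock.amt | sales.owner | sales.amt | sales.city | sales.price
1 | 70 | alice | 4 | BOS | 1
After SELECT (1 rows):
sales.amt | sales.owner | stock.amt
4 | alice | 70
After ORDER BY (1 rows):
sales.amt | sales.owner | stock.amt
4 | alice | 70

== RESULT ==
sales.amt | sales.owner | stock.amt
4 | alice | 70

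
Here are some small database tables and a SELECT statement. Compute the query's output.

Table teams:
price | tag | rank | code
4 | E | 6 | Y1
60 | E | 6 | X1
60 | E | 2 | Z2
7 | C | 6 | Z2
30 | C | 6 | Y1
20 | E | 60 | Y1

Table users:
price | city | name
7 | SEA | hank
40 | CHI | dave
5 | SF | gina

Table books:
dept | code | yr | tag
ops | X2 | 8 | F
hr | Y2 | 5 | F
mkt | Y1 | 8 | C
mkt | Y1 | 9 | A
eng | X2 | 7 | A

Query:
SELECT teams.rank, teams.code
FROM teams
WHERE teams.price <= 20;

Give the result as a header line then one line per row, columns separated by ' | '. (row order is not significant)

== RESULT ==
teams.rank | teams.code
6 | Y1
6 | Z2
60 | Y1

Derivation:
After WHERE (3 rows):
teams.price | teams.tag | teams.rank | teams.code
4 | E | 6 | Y1
7 | C | 6 | Z2
20 | E | 60 | Y1
After SELECT (3 rows):
teams.rank | teams.code
6 | Y1
6 | Z2
60 | Y1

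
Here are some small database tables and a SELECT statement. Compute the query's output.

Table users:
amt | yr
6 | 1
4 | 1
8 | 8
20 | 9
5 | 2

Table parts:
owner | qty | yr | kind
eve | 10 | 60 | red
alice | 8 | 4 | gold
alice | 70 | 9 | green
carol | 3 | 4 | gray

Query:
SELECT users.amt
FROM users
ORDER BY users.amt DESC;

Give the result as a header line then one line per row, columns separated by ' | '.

After SELECT (5 rows):
users.amt
6
4
8
20
5
After ORDER BY (5 rows):
users.amt
20
8
6
5
4

== RESULT ==
users.amt
20
8
6
5
4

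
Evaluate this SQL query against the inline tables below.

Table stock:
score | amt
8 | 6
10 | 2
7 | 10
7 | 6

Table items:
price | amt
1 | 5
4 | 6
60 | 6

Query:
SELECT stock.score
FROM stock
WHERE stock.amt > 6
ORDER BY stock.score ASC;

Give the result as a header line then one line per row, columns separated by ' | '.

== RESULT ==
stock.score
7

Derivation:
After WHERE (1 rows):
stock.score | stock.amt
7 | 10
After SELECT (1 rows):
stock.score
7
After ORDER BY (1 rows):
stock.score
7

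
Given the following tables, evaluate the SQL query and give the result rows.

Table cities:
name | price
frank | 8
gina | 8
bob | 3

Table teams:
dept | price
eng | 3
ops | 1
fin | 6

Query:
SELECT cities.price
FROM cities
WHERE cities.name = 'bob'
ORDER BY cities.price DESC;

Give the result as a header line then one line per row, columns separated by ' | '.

After WHERE (1 rows):
cities.name | cities.price
bob | 3
After SELECT (1 rows):
cities.price
3
After ORDER BY (1 rows):
cities.price
3

== RESULT ==
cities.price
3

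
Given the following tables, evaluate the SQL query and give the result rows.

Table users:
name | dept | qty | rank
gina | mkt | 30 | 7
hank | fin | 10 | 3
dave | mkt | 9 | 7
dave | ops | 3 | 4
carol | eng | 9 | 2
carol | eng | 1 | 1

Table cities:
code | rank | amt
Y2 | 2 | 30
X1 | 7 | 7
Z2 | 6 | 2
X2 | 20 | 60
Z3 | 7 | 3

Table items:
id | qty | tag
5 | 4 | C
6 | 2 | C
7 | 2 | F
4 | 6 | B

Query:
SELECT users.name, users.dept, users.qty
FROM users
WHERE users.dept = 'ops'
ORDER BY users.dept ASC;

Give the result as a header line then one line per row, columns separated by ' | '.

== RESULT ==
users.name | users.dept | users.qty
dave | ops | 3

Derivation:
After WHERE (1 rows):
users.name | users.dept | users.qty | users.rank
dave | ops | 3 | 4
After SELECT (1 rows):
users.name | users.dept | users.qty
dave | ops | 3
After ORDER BY (1 rows):
users.name | users.dept | users.qty
dave | ops | 3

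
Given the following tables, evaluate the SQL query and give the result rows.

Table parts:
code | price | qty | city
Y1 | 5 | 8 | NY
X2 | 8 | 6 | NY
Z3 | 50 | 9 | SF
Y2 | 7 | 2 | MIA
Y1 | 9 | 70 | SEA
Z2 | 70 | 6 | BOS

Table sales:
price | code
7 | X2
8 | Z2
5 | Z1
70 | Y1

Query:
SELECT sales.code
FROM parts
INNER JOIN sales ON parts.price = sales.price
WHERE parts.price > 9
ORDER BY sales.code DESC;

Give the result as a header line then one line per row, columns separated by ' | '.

== RESULT ==
sales.code
Y1

Derivation:
After JOIN sales (4 rows):
parts.code | parts.price | parts.qty | parts.city | sales.price | sales.code
Y1 | 5 | 8 | NY | 5 | Z1
X2 | 8 | 6 | NY | 8 | Z2
Y2 | 7 | 2 | MIA | 7 | X2
Z2 | 70 | 6 | BOS | 70 | Y1
After WHERE (1 rows):
parts.code | parts.price | parts.qty | parts.city | sales.price | sales.code
Z2 | 70 | 6 | BOS | 70 | Y1
After SELECT (1 rows):
sales.code
Y1
After ORDER BY (1 rows):
sales.code
Y1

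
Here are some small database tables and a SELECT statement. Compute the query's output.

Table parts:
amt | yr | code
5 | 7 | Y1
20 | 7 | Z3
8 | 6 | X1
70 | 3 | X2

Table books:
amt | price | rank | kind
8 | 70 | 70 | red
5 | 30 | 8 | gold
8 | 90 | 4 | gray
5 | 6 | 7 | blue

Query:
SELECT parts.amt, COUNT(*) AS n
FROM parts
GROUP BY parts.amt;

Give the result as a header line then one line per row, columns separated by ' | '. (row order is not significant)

After GROUP BY (4 rows):
parts.amt | n
5 | 1
20 | 1
8 | 1
70 | 1

== RESULT ==
parts.amt | n
5 | 1
20 | 1
8 | 1
70 | 1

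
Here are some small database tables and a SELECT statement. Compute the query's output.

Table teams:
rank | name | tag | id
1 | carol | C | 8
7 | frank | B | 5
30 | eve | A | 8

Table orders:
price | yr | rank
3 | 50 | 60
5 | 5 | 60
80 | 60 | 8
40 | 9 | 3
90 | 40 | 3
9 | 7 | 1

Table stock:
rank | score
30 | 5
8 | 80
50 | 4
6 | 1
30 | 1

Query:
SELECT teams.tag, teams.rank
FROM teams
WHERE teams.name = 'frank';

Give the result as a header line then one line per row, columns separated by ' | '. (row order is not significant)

== RESULT ==
teams.tag | teams.rank
B | 7

Derivation:
After WHERE (1 rows):
teams.rank | teams.name | teams.tag | teams.id
7 | frank | B | 5
After SELECT (1 rows):
teams.tag | teams.rank
B | 7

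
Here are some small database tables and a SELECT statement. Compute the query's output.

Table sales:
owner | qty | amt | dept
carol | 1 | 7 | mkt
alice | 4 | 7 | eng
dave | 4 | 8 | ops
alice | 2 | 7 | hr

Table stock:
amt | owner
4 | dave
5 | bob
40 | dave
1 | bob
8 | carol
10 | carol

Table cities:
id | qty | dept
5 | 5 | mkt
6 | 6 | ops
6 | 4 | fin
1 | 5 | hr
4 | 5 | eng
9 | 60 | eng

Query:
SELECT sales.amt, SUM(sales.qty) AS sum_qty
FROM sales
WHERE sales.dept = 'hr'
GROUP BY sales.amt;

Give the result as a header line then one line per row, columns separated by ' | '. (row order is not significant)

== RESULT ==
sales.amt | sum_qty
7 | 2

Derivation:
After WHERE (1 rows):
sales.owner | sales.qty | sales.amt | sales.dept
alice | 2 | 7 | hr
After GROUP BY (1 rows):
sales.amt | sum_qty
7 | 2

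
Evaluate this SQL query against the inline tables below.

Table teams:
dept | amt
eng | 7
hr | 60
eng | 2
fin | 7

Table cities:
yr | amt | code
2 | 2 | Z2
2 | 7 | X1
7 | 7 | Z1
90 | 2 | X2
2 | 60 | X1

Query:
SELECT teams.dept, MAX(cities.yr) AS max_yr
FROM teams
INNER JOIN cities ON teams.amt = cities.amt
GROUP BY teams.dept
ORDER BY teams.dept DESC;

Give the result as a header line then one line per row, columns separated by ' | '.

After JOIN cities (7 rows):
teams.dept | teams.amt | cities.yr | cities.amt | cities.code
eng | 7 | 2 | 7 | X1
eng | 7 | 7 | 7 | Z1
hr | 60 | 2 | 60 | X1
eng | 2 | 2 | 2 | Z2
eng | 2 | 90 | 2 | X2
fin | 7 | 2 | 7 | X1
fin | 7 | 7 | 7 | Z1
After GROUP BY (3 rows):
teams.dept | max_yr
eng | 90
hr | 2
fin | 7
After ORDER BY (3 rows):
teams.dept | max_yr
hr | 2
fin | 7
eng | 90

== RESULT ==
teams.dept | max_yr
hr | 2
fin | 7
eng | 90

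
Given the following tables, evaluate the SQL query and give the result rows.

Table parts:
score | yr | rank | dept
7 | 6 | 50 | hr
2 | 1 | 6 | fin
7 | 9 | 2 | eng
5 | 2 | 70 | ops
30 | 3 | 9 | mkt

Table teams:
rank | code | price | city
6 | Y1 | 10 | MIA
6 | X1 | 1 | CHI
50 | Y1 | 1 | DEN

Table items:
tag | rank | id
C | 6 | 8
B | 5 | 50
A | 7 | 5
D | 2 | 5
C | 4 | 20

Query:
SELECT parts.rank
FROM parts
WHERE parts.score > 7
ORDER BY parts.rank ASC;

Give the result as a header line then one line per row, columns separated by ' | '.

After WHERE (1 rows):
parts.score | parts.yr | parts.rank | parts.dept
30 | 3 | 9 | mkt
After SELECT (1 rows):
parts.rank
9
After ORDER BY (1 rows):
parts.rank
9

== RESULT ==
parts.rank
9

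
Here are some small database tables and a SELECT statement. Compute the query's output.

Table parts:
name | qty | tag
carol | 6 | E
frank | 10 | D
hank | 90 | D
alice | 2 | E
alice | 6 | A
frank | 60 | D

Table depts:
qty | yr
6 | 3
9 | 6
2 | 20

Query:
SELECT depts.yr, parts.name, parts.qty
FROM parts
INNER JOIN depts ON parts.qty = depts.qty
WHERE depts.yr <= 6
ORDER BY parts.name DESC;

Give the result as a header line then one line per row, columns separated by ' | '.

== RESULT ==
depts.yr | parts.name | parts.qty
3 | carol | 6
3 | alice | 6

Derivation:
After JOIN depts (3 rows):
parts.name | parts.qty | parts.tag | depts.qty | depts.yr
carol | 6 | E | 6 | 3
alice | 2 | E | 2 | 20
alice | 6 | A | 6 | 3
After WHERE (2 rows):
parts.name | parts.qty | parts.tag | depts.qty | depts.yr
carol | 6 | E | 6 | 3
alice | 6 | A | 6 | 3
After SELECT (2 rows):
depts.yr | parts.name | parts.qty
3 | carol | 6
3 | alice | 6
After ORDER BY (2 rows):
depts.yr | parts.name | parts.qty
3 | carol | 6
3 | alice | 6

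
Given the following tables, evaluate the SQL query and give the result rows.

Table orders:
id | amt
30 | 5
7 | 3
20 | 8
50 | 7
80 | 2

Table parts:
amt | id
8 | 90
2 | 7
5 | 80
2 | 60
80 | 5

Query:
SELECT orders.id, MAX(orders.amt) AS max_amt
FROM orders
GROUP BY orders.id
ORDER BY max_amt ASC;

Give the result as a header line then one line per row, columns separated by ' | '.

== RESULT ==
orders.id | max_amt
80 | 2
7 | 3
30 | 5
50 | 7
20 | 8

Derivation:
After GROUP BY (5 rows):
orders.id | max_amt
30 | 5
7 | 3
20 | 8
50 | 7
80 | 2
After ORDER BY (5 rows):
orders.id | max_amt
80 | 2
7 | 3
30 | 5
50 | 7
20 | 8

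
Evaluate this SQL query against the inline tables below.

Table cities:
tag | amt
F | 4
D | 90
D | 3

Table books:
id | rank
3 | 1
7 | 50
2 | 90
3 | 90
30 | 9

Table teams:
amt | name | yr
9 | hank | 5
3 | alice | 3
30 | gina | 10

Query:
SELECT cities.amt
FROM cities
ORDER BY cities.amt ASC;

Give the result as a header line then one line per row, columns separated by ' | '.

After SELECT (3 rows):
cities.amt
4
90
3
After ORDER BY (3 rows):
cities.amt
3
4
90

== RESULT ==
cities.amt
3
4
90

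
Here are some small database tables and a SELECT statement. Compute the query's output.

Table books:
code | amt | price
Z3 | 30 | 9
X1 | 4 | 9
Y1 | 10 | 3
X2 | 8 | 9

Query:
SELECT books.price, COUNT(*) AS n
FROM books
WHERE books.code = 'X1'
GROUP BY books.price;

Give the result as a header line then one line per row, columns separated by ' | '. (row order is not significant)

== RESULT ==
books.price | n
9 | 1

Derivation:
After WHERE (1 rows):
books.code | books.amt | books.price
X1 | 4 | 9
After GROUP BY (1 rows):
books.price | n
9 | 1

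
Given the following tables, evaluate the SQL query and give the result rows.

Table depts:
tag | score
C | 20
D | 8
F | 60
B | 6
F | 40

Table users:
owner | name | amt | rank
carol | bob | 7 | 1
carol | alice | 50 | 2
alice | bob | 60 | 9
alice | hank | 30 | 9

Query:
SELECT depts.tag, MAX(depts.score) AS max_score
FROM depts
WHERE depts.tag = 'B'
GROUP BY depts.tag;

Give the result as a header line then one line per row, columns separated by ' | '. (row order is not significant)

== RESULT ==
depts.tag | max_score
B | 6

Derivation:
After WHERE (1 rows):
depts.tag | depts.score
B | 6
After GROUP BY (1 rows):
depts.tag | max_score
B | 6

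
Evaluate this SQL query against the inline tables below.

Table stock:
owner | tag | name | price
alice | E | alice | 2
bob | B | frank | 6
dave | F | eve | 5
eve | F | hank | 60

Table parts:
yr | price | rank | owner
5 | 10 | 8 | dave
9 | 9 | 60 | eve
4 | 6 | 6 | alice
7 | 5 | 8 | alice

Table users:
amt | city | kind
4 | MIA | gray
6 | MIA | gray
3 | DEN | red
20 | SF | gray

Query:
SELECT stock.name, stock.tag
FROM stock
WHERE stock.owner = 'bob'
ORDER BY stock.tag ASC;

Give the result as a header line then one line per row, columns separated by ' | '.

After WHERE (1 rows):
stock.owner | stock.tag | stock.name | stock.price
bob | B | frank | 6
After SELECT (1 rows):
stock.name | stock.tag
frank | B
After ORDER BY (1 rows):
stock.name | stock.tag
frank | B

== RESULT ==
stock.name | stock.tag
frank | B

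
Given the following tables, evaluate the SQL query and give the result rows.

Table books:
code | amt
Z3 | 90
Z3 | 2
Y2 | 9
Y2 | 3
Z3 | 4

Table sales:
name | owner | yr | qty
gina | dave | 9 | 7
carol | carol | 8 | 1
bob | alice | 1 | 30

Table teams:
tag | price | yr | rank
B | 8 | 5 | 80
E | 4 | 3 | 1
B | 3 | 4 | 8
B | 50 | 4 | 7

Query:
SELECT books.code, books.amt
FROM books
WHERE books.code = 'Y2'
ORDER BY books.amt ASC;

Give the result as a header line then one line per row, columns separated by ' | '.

After WHERE (2 rows):
books.code | books.amt
Y2 | 9
Y2 | 3
After SELECT (2 rows):
books.code | books.amt
Y2 | 9
Y2 | 3
After ORDER BY (2 rows):
books.code | books.amt
Y2 | 3
Y2 | 9

== RESULT ==
books.code | books.amt
Y2 | 3
Y2 | 9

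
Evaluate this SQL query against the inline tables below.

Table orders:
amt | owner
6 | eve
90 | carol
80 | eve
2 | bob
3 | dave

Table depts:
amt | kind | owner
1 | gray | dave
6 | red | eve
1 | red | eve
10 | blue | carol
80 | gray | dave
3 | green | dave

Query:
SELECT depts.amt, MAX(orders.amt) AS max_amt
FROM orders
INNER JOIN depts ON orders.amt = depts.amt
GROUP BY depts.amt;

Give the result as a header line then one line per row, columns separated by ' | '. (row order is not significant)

== RESULT ==
depts.amt | max_amt
6 | 6
80 | 80
3 | 3

Derivation:
After JOIN depts (3 rows):
orders.amt | orders.owner | depts.amt | depts.kind | depts.owner
6 | eve | 6 | red | eve
80 | eve | 80 | gray | dave
3 | dave | 3 | green | dave
After GROUP BY (3 rows):
depts.amt | max_amt
6 | 6
80 | 80
3 | 3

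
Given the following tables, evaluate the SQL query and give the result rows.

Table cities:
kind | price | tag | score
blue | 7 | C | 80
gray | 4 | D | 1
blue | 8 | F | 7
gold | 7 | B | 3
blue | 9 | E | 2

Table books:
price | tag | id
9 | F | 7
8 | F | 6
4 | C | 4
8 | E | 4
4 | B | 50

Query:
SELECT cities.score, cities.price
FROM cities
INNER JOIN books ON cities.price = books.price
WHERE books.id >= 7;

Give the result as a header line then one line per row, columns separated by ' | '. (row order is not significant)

After JOIN books (5 rows):
cities.kind | cities.price | cities.tag | cities.score | books.price | books.tag | books.id
gray | 4 | D | 1 | 4 | C | 4
gray | 4 | D | 1 | 4 | B | 50
blue | 8 | F | 7 | 8 | F | 6
blue | 8 | F | 7 | 8 | E | 4
blue | 9 | E | 2 | 9 | F | 7
After WHERE (2 rows):
cities.kind | cities.price | cities.tag | cities.score | books.price | books.tag | books.id
gray | 4 | D | 1 | 4 | B | 50
blue | 9 | E | 2 | 9 | F | 7
After SELECT (2 rows):
cities.score | cities.price
1 | 4
2 | 9

== RESULT ==
cities.score | cities.price
1 | 4
2 | 9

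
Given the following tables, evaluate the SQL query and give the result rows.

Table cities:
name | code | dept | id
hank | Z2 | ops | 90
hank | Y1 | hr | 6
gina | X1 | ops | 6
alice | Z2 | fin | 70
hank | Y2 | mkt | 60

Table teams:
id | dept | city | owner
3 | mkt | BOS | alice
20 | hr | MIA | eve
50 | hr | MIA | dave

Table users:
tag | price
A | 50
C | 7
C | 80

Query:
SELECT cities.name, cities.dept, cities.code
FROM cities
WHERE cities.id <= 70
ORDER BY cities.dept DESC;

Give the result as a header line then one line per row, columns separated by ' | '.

After WHERE (4 rows):
cities.name | cities.code | cities.dept | cities.id
hank | Y1 | hr | 6
gina | X1 | ops | 6
alice | Z2 | fin | 70
hank | Y2 | mkt | 60
After SELECT (4 rows):
cities.name | cities.dept | cities.code
hank | hr | Y1
gina | ops | X1
alice | fin | Z2
hank | mkt | Y2
After ORDER BY (4 rows):
cities.name | cities.dept | cities.code
gina | ops | X1
hank | mkt | Y2
hank | hr | Y1
alice | fin | Z2

== RESULT ==
cities.name | cities.dept | cities.code
gina | ops | X1
hank | mkt | Y2
hank | hr | Y1
alice | fin | Z2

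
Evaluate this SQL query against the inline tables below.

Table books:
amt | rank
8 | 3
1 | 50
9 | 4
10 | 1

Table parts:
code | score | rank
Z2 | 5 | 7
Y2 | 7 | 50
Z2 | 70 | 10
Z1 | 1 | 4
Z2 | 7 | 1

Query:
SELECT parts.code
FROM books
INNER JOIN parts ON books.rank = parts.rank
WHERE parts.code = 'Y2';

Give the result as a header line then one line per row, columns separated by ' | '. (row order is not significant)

After JOIN parts (3 rows):
books.amt | books.rank | parts.code | parts.score | parts.rank
1 | 50 | Y2 | 7 | 50
9 | 4 | Z1 | 1 | 4
10 | 1 | Z2 | 7 | 1
After WHERE (1 rows):
books.amt | books.rank | parts.code | parts.score | parts.rank
1 | 50 | Y2 | 7 | 50
After SELECT (1 rows):
parts.code
Y2

== RESULT ==
parts.code
Y2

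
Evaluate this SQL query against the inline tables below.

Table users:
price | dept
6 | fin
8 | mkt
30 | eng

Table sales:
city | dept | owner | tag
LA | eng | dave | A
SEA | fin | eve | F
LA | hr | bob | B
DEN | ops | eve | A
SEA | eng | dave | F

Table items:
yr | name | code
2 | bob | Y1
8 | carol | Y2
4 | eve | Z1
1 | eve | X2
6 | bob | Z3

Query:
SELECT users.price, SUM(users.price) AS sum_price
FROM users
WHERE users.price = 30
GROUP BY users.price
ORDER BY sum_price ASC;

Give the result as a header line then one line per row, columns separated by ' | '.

After WHERE (1 rows):
users.price | users.dept
30 | eng
After GROUP BY (1 rows):
users.price | sum_price
30 | 30
After ORDER BY (1 rows):
users.price | sum_price
30 | 30

== RESULT ==
users.price | sum_price
30 | 30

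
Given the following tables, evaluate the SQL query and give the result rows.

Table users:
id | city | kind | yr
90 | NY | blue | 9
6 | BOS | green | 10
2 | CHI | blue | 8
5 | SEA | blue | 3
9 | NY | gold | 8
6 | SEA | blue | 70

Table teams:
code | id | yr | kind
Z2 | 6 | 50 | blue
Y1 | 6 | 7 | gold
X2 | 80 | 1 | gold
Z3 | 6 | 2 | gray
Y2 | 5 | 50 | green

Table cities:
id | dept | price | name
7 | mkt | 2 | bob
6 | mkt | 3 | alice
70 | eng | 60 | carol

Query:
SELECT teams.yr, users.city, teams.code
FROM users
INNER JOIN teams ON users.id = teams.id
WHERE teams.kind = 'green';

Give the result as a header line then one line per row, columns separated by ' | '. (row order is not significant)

== RESULT ==
teams.yr | users.city | teams.code
50 | SEA | Y2

Derivation:
After JOIN teams (7 rows):
users.id | users.city | users.kind | users.yr | teams.code | teams.id | teams.yr | teams.kind
6 | BOS | green | 10 | Z2 | 6 | 50 | blue
6 | BOS | green | 10 | Y1 | 6 | 7 | gold
6 | BOS | green | 10 | Z3 | 6 | 2 | gray
5 | SEA | blue | 3 | Y2 | 5 | 50 | green
6 | SEA | blue | 70 | Z2 | 6 | 50 | blue
6 | SEA | blue | 70 | Y1 | 6 | 7 | gold
6 | SEA | blue | 70 | Z3 | 6 | 2 | gray
After WHERE (1 rows):
users.id | users.city | users.kind | users.yr | teams.code | teams.id | teams.yr | teams.kind
5 | SEA | blue | 3 | Y2 | 5 | 50 | green
After SELECT (1 rows):
teams.yr | users.city | teams.code
50 | SEA | Y2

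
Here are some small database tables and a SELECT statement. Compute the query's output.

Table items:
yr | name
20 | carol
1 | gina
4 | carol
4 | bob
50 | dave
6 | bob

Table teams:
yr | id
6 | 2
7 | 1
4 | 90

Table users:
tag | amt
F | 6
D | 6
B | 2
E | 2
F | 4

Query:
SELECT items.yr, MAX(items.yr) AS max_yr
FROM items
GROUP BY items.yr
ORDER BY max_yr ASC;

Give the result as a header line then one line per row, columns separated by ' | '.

== RESULT ==
items.yr | max_yr
1 | 1
4 | 4
6 | 6
20 | 20
50 | 50

Derivation:
After GROUP BY (5 rows):
items.yr | max_yr
20 | 20
1 | 1
4 | 4
50 | 50
6 | 6
After ORDER BY (5 rows):
items.yr | max_yr
1 | 1
4 | 4
6 | 6
20 | 20
50 | 50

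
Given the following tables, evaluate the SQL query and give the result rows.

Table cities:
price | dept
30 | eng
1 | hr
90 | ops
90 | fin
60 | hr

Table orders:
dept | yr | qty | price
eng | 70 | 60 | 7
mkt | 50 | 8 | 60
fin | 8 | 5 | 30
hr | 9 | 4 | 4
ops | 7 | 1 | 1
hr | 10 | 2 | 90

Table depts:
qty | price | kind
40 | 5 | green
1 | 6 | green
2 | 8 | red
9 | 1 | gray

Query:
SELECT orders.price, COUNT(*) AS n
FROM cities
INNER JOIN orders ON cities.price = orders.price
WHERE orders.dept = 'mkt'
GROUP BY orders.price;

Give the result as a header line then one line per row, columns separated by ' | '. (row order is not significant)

== RESULT ==
orders.price | n
60 | 1

Derivation:
After JOIN orders (5 rows):
cities.price | cities.dept | orders.dept | orders.yr | orders.qty | orders.price
30 | eng | fin | 8 | 5 | 30
1 | hr | ops | 7 | 1 | 1
90 | ops | hr | 10 | 2 | 90
90 | fin | hr | 10 | 2 | 90
60 | hr | mkt | 50 | 8 | 60
After WHERE (1 rows):
cities.price | cities.dept | orders.dept | orders.yr | orders.qty | orders.price
60 | hr | mkt | 50 | 8 | 60
After GROUP BY (1 rows):
orders.price | n
60 | 1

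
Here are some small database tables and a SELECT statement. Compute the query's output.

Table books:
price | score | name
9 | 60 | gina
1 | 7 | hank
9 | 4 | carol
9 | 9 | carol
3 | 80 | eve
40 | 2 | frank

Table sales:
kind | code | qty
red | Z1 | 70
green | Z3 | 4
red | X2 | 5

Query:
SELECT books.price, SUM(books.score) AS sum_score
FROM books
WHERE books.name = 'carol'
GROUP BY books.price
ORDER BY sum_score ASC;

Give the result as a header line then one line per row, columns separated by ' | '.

After WHERE (2 rows):
books.price | books.score | books.name
9 | 4 | carol
9 | 9 | carol
After GROUP BY (1 rows):
books.price | sum_score
9 | 13
After ORDER BY (1 rows):
books.price | sum_score
9 | 13

== RESULT ==
books.price | sum_score
9 | 13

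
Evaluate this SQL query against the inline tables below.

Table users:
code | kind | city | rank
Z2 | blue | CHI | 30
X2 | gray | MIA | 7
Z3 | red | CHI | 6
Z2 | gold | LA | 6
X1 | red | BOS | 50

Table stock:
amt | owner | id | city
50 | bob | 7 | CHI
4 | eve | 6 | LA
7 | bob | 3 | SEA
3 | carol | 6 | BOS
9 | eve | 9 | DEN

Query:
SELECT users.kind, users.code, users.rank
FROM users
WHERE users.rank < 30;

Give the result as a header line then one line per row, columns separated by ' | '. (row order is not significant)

After WHERE (3 rows):
users.code | users.kind | users.city | users.rank
X2 | gray | MIA | 7
Z3 | red | CHI | 6
Z2 | gold | LA | 6
After SELECT (3 rows):
users.kind | users.code | users.rank
gray | X2 | 7
red | Z3 | 6
gold | Z2 | 6

== RESULT ==
users.kind | users.code | users.rank
gray | X2 | 7
red | Z3 | 6
gold | Z2 | 6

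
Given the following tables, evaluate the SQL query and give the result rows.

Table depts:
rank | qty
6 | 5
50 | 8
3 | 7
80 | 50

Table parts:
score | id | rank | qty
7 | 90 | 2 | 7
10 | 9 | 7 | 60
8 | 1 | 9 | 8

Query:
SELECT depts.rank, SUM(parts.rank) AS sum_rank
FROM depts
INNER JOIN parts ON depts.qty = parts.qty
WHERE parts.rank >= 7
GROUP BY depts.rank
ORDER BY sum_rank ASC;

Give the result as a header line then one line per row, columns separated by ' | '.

After JOIN parts (2 rows):
depts.rank | depts.qty | parts.score | parts.id | parts.rank | parts.qty
50 | 8 | 8 | 1 | 9 | 8
3 | 7 | 7 | 90 | 2 | 7
After WHERE (1 rows):
depts.rank | depts.qty | parts.score | parts.id | parts.rank | parts.qty
50 | 8 | 8 | 1 | 9 | 8
After GROUP BY (1 rows):
depts.rank | sum_rank
50 | 9
After ORDER BY (1 rows):
depts.rank | sum_rank
50 | 9

== RESULT ==
depts.rank | sum_rank
50 | 9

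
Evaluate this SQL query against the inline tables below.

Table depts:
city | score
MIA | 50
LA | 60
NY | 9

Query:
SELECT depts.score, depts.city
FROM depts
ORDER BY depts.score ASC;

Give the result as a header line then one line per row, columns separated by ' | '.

After SELECT (3 rows):
depts.score | depts.city
50 | MIA
60 | LA
9 | NY
After ORDER BY (3 rows):
depts.score | depts.city
9 | NY
50 | MIA
60 | LA

== RESULT ==
depts.score | depts.city
9 | NY
50 | MIA
60 | LA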